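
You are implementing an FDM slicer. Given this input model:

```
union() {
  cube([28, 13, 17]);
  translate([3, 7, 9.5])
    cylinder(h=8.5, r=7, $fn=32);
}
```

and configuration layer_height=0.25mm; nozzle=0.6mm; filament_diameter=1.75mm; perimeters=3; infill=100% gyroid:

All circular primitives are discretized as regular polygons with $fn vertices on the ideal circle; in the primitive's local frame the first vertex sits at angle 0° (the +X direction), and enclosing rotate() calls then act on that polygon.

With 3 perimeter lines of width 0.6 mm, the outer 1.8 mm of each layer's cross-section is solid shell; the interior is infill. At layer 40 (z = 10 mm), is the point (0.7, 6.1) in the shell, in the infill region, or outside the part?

At z = 10 mm: the cube (footprint 28×13) is included at this height; the r=7 cylinder at (3, 7) gives a regular 32-gon of circumradius 7 (constant along its height); Combining (union): the regions partially overlap (shared area 112.39 mm²), so overlapping operands fuse into one piece — 1 connected region. Overall, the cross-section is a single solid region. The nearest boundary edge runs (-3.47, 4.32)→(-3.87, 5.63); distance from the point to it = 4.50 mm. The point is inside the cross-section and 4.50 mm from the nearest boundary — more than the 1.8 mm shell width (3 × 0.6), so it's in the infill interior.

infill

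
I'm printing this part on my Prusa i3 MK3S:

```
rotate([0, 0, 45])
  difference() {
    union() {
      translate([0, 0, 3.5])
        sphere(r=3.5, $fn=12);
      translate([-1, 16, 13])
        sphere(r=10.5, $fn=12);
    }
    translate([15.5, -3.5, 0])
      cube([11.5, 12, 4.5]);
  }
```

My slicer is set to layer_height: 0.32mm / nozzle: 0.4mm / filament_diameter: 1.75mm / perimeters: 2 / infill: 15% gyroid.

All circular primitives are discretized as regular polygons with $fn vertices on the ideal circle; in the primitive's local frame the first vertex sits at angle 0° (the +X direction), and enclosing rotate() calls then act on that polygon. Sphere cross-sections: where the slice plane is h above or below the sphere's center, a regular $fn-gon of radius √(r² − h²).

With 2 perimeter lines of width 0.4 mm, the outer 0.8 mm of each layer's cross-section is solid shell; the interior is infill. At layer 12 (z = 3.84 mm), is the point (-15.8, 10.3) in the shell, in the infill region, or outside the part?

infill

At z = 3.84 mm: the r=3.5 sphere slices to a regular 12-gon of circumradius 3.483 (√(r²−h²) with h=0.34 from center); the sphere at (-1, 16): section is a regular 12-gon, circumradius = √(r²−h²) = √(10.5²−9.16²) = 5.133; Combining (union): the 2 present regions are separate (no shared area or edge), so areas and boundary lengths simply add and each stays a separate island — 2 connected regions; the cube at (15.5, -3.5) (footprint 11.5×12) is included at this height; After the difference (first − rest): starting from the result so far, the 11.5×12 cube at (15.5, -3.5) misses the remaining region (no effect) — 2 connected regions; (rotated 45° about Z; rotation is an isometry so areas/perimeters/island counts are preserved). Overall, the cross-section has 2 separate islands. Undo the 45° rotation: the query point maps to (-3.889, 18.455) in the un-rotated model frame. The nearest boundary edge runs (-5.45, 18.57)→(-3.57, 20.45); distance from the point to it = 1.18 mm. (Shell/infill is judged within the island containing the point — the largest one.) The point is inside the cross-section and 1.18 mm from the nearest boundary — more than the 0.8 mm shell width (2 × 0.4), so it's in the infill interior.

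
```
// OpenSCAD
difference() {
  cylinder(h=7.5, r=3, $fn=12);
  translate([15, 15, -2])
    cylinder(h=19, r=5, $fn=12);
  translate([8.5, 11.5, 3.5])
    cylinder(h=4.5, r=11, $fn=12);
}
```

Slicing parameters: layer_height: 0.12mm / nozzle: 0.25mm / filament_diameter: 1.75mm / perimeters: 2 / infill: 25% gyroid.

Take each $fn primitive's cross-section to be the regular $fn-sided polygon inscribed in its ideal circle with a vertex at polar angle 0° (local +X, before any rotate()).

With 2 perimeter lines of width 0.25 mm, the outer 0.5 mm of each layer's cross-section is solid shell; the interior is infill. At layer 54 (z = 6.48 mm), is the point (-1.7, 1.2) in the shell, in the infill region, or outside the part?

At z = 6.48 mm: the r=3 cylinder contributes a regular 12-gon of circumradius 3; the r=5 cylinder at (15, 15) contributes a regular 12-gon of circumradius 5; the r=11 cylinder at (8.5, 11.5) contributes a regular 12-gon of circumradius 11; Taking the first minus the rest: starting from the r=3 cylinder, the r=5 cylinder at (15, 15) misses the remaining region (no effect); the r=11 cylinder at (8.5, 11.5) misses the remaining region (no effect) — 1 connected region. Overall, the cross-section is a single solid region. The nearest boundary edge runs (-2.60, 1.50)→(-1.50, 2.60); distance from the point to it = 0.85 mm. The point is inside the cross-section and 0.85 mm from the nearest boundary — more than the 0.5 mm shell width (2 × 0.25), so it's in the infill interior.

infill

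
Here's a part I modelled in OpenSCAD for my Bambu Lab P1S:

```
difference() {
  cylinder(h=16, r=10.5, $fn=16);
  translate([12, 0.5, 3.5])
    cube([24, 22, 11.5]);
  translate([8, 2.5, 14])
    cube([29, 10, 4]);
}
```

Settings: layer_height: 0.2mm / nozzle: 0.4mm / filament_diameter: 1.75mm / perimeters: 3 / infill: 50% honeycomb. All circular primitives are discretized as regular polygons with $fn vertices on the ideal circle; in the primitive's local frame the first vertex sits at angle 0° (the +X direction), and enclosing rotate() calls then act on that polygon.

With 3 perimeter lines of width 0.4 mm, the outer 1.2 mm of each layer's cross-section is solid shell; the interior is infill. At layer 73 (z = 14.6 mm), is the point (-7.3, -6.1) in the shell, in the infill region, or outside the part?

shell

At z = 14.6 mm: the r=10.5 cylinder contributes a regular 16-gon of circumradius 10.5; the 24×22 cube at (12, 0.5) contributes its full rectangle; the cube at (8, 2.5) (footprint 29×10) is included at this height; After the difference (first − rest): starting from the r=10.5 cylinder, the 24×22 cube at (12, 0.5) misses the remaining region (no effect); the 29×10 cube at (8, 2.5) partially overlaps it — only the 4.98 mm² overlap (of its 290.00 mm²) is removed, clipping the outline — 1 connected region. Overall, the cross-section is a single solid region. The nearest boundary edge runs (-7.42, -7.42)→(-9.70, -4.02); distance from the point to it = 0.84 mm. The point is inside the cross-section, 0.84 mm from the nearest boundary — within the 1.2 mm shell band (3 × 0.4).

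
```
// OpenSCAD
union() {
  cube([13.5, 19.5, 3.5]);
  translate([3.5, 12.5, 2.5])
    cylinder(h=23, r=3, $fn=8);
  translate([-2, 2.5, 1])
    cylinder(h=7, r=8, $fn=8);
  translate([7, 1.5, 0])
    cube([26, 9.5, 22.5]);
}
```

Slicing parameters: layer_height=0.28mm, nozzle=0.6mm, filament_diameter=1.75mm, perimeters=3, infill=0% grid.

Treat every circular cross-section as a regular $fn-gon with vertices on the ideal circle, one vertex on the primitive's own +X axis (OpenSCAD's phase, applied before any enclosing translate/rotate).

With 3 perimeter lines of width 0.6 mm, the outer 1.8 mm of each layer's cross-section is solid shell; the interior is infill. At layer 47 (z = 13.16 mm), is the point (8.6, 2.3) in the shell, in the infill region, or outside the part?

At z = 13.16 mm: the cube does not reach this height (z outside [0, 3.5]); the r=3 cylinder at (3.5, 12.5) gives a regular 8-gon of circumradius 3 (constant along its height); the cylinder at (-2, 2.5) does not reach this height (z outside [1, 8]); the cube at (7, 1.5) (footprint 26×9.5) is included at this height; Taking the union: the 2 present regions are separate (no shared area or edge), so areas and boundary lengths simply add and each stays a separate island — 2 connected regions. Overall, the cross-section has 2 separate islands. The nearest boundary edge runs (33.00, 1.50)→(7.00, 1.50); distance from the point to it = 0.80 mm. (Shell/infill is judged within the island containing the point — the largest one.) The point is inside the cross-section, 0.80 mm from the nearest boundary — within the 1.8 mm shell band (3 × 0.6).

shell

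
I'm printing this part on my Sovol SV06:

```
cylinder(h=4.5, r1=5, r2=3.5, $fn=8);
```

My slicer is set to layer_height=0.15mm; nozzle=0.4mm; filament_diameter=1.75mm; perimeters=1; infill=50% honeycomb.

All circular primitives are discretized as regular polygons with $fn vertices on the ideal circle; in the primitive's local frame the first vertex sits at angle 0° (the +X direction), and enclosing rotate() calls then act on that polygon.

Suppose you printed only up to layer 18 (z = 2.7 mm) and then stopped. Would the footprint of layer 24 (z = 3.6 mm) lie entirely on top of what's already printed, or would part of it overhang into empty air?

Compare the two slices. At z = 2.7: the cone contributes a regular 8-gon of circumradius 4.100 (interpolated between r1=5 and r2=3.5 at t=0.600) (area = (8/2)·4.100²·sin(360°/8) = 47.55 mm²). At z = 3.6: the cone: at t=0.800 of its height the radius interpolates to r₁+(r₂−r₁)t = 3.800, giving a regular 8-gon of that circumradius (area = (8/2)·3.800²·sin(360°/8) = 40.84 mm²). Checking containment: the cross-section at z = 3.6 is a subset of the cross-section at z = 2.7.

entirely on top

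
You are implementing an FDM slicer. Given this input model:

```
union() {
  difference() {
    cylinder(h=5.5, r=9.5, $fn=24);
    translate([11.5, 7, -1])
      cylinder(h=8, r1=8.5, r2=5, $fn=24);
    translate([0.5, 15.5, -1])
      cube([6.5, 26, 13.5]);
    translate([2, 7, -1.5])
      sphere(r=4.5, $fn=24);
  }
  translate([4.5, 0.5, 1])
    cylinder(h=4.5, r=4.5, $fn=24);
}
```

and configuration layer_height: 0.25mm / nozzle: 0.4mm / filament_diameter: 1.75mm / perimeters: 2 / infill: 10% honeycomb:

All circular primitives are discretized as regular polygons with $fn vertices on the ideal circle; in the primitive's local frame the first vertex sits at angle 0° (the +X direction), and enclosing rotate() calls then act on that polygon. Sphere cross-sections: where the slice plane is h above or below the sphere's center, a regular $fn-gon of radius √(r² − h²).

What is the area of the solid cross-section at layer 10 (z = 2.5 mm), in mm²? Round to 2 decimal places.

At z = 2.5 mm: the r=9.5 cylinder gives a regular 24-gon of circumradius 9.5 (constant along its height) (area = (24/2)·9.500²·sin(360°/24) = 280.30 mm²); the cone at (11.5, 7): at t=0.438 of its height the radius interpolates to r₁+(r₂−r₁)t = 6.969, giving a regular 24-gon of that circumradius (area = (24/2)·6.969²·sin(360°/24) = 150.83 mm²); the cube at (0.5, 15.5) is present — its section is the full 6.5×26 rectangle (area 169.00 mm²); the sphere at (2, 7): section is a regular 24-gon, circumradius = √(r²−h²) = √(4.5²−4²) = 2.062 (area = (24/2)·2.062²·sin(360°/24) = 13.20 mm²); Subtracting the remaining from the first: starting from the r=9.5 cylinder (280.30 mm²), the cone at (11.5, 7) partially overlaps it — only the 18.14 mm² overlap (of its 150.83 mm²) is removed, clipping the outline; the 6.5×26 cube at (0.5, 15.5) misses the remaining region (no effect); the r=4.5 sphere at (2, 7) lies wholly inside it (removes its full 13.20 mm² and its 12.92 mm outline becomes a hole wall) — area = 248.96 mm²; the r=4.5 cylinder at (4.5, 0.5) contributes a regular 24-gon of circumradius 4.5 (area = (24/2)·4.500²·sin(360°/24) = 62.89 mm²); Merging all regions: the regions partially overlap — summed areas 311.85 mm² minus the doubly-counted overlap 55.31 mm² gives 256.54 mm² — area = 256.54 mm². Overall, the cross-section is one region with 1 hole. Net area = 256.54 mm².

256.54 mm²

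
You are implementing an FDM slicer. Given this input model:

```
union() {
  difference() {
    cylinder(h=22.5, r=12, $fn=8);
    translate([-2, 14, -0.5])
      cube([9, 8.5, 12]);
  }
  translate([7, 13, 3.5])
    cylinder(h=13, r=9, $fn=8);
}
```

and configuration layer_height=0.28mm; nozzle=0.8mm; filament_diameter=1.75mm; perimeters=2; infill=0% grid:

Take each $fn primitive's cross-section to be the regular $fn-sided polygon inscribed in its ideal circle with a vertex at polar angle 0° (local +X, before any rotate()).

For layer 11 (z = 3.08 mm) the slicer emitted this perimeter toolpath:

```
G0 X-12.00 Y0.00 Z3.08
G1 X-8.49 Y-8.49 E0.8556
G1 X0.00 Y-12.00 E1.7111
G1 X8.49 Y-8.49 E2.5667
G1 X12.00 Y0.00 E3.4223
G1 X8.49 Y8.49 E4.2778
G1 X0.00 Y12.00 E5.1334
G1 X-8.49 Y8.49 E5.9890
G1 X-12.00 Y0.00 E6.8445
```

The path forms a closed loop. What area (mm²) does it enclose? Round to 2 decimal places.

Apply the shoelace formula to the sequence of (X, Y) vertices; enclosed area = 407.52 mm².

407.52 mm²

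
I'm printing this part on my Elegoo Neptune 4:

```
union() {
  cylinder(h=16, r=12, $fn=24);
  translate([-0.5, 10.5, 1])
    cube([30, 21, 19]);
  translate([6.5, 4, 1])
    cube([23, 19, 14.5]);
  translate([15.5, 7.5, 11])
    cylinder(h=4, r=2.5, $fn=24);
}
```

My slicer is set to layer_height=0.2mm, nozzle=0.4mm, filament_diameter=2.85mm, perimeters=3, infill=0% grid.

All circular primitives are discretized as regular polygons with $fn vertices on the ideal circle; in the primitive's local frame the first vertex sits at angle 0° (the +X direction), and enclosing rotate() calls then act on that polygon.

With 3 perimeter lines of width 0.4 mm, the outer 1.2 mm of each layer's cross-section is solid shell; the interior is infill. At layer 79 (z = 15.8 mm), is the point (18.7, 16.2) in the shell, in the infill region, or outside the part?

At z = 15.8 mm: the cylinder: section is a regular 24-gon, circumradius r=12; the cube at (-0.5, 10.5) (footprint 30×21) is included at this height; the cube at (6.5, 4) does not reach this height (z outside [1, 15.5]); the cylinder at (15.5, 7.5) does not reach this height (z outside [11, 15]); Combining (union): the regions partially overlap (shared area 6.19 mm²), so overlapping operands fuse into one piece — 1 connected region. Overall, the cross-section is a single solid region. The nearest boundary edge runs (29.50, 10.50)→(5.74, 10.50); distance from the point to it = 5.70 mm. The point is inside the cross-section and 5.70 mm from the nearest boundary — more than the 1.2 mm shell width (3 × 0.4), so it's in the infill interior.

infill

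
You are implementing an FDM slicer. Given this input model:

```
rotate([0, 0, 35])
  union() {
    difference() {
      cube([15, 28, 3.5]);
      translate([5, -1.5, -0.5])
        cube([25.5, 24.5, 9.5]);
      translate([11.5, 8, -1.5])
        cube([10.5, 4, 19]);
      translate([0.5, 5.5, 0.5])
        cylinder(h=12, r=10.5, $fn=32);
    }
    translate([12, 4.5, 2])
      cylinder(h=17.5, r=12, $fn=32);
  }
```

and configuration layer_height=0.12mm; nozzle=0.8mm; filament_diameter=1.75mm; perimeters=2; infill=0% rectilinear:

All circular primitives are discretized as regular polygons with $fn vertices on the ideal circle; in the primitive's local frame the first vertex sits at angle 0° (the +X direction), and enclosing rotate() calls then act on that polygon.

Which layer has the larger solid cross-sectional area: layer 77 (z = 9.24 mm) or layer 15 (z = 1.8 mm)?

Layer 77 (z = 9.24): the cube is not intersected at this z (z outside [0, 3.5]); the cube at (5, -1.5) does not reach this height (z outside [-0.5, 9]); the cube at (11.5, 8) (footprint 10.5×4) is included at this height (area 42.00 mm²); the r=10.5 cylinder at (0.5, 5.5) contributes a regular 32-gon of circumradius 10.5 (area = (32/2)·10.500²·sin(360°/32) = 344.14 mm²); After the difference (first − rest): the first operand is absent here, so nothing remains; the r=12 cylinder at (12, 4.5) contributes a regular 32-gon of circumradius 12 (area = (32/2)·12.000²·sin(360°/32) = 449.49 mm²); Taking the union: only the r=12 cylinder at (12, 4.5) is present, so the union is just that shape — area = 449.49 mm²; (rotated 35° about Z; rotation is an isometry so areas/perimeters/island counts are preserved). So its area = 449.49 mm². Layer 15 (z = 1.8): the cube is present — its section is the full 15×28 rectangle (area 420.00 mm²); the cube at (5, -1.5) is present — its section is the full 25.5×24.5 rectangle (area 624.75 mm²); the 10.5×4 cube at (11.5, 8) contributes its full rectangle (area 42.00 mm²); the r=10.5 cylinder at (0.5, 5.5) gives a regular 32-gon of circumradius 10.5 (constant along its height) (area = (32/2)·10.500²·sin(360°/32) = 344.14 mm²); Subtracting the remaining from the first: starting from the 15×28 cube (420.00 mm²), the 25.5×24.5 cube at (5, -1.5) partially overlaps it — only the 230.00 mm² overlap (of its 624.75 mm²) is removed, clipping the outline; the 10.5×4 cube at (11.5, 8) misses the remaining region (no effect); the r=10.5 cylinder at (0.5, 5.5) partially overlaps it — only the 78.35 mm² overlap (of its 344.14 mm²) is removed, clipping the outline — area = 111.65 mm²; the cylinder at (12, 4.5) does not reach this height (z outside [2, 19.5]); Combining (union): only the result so far is present, so the union is just that shape — area = 111.65 mm²; (rotated 35° about Z; rotation is an isometry so areas/perimeters/island counts are preserved). So its area = 111.65 mm². Layer 77 is larger (449.49 vs 111.65 mm²).

layer 77 (z = 9.24 mm)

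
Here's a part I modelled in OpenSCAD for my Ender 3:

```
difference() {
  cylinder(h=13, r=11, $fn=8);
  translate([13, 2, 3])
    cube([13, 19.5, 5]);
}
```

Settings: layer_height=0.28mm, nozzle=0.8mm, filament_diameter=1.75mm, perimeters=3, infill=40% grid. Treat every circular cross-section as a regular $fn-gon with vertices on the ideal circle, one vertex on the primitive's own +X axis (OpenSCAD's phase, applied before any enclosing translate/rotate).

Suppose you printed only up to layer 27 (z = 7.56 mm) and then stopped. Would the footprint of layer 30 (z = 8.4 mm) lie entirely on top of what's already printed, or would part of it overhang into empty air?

Compare the two slices. At z = 7.56: the r=11 cylinder gives a regular 8-gon of circumradius 11 (constant along its height) (area = (8/2)·11.000²·sin(360°/8) = 342.24 mm²); the cube at (13, 2) (footprint 13×19.5) is included at this height (area 253.50 mm²); After the difference (first − rest): starting from the r=11 cylinder (342.24 mm²), the 13×19.5 cube at (13, 2) misses the remaining region (no effect) — area = 342.24 mm². At z = 8.4: the r=11 cylinder contributes a regular 8-gon of circumradius 11 (area = (8/2)·11.000²·sin(360°/8) = 342.24 mm²); the cube at (13, 2) does not reach this height (z outside [3, 8]); Taking the first minus the rest: none of the subtracted shapes is present at this height, so the r=11 cylinder is unchanged — area = 342.24 mm². Checking containment: the cross-section at z = 8.4 is a subset of the cross-section at z = 7.56.

entirely on top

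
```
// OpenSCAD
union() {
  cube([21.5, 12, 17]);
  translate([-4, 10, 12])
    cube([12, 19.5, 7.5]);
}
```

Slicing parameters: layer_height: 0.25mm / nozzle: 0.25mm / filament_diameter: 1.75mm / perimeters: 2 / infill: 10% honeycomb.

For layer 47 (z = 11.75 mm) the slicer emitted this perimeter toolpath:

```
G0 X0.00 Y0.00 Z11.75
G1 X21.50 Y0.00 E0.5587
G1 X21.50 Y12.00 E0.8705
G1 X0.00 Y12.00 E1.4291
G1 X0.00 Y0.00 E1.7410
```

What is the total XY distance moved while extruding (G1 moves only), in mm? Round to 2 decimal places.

Sum the Euclidean lengths of each G1 segment: total = 67.00 mm.

67.00 mm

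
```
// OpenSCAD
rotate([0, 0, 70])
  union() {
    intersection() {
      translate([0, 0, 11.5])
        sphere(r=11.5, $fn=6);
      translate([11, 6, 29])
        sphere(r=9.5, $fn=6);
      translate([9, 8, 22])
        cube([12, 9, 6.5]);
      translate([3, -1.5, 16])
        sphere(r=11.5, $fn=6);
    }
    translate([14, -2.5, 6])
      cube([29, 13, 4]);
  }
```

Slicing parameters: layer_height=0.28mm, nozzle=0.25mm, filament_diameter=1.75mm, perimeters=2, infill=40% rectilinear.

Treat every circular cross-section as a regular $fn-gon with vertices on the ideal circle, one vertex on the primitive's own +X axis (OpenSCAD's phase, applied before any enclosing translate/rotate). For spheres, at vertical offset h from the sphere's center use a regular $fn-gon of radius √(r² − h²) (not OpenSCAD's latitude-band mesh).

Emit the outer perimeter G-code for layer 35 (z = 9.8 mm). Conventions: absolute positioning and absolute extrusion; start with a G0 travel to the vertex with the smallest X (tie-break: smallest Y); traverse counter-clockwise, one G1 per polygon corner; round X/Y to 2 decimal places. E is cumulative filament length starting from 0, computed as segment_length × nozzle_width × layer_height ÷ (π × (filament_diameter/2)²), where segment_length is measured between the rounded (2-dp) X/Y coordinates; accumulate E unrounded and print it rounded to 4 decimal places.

G0 X-5.08 Y16.75 Z9.80
G1 X7.14 Y12.30 E0.3785
G1 X17.06 Y39.55 E1.2224
G1 X4.84 Y44.00 E1.6009
G1 X-5.08 Y16.75 E2.4449

At z = 9.8 mm: the r=11.5 sphere contributes a regular 6-gon of circumradius √(11.5²−1.7²) = 11.374; the sphere at (11, 6) is not intersected at this z (|z−center|=19.200 > r=9.5); the cube at (9, 8) does not reach this height (z outside [22, 28.5]); the r=11.5 sphere at (3, -1.5) slices to a regular 6-gon of circumradius 9.686 (√(r²−h²) with h=6.2 from center); After intersecting: at least one operand is absent at this height, so nothing remains; the cube at (14, -2.5) (footprint 29×13) is included at this height; Merging all regions: only the 29×13 cube at (14, -2.5) is present, so the union is just that shape — 1 connected region; (whole slice rotated 70° about Z — lengths, areas and connectivity unchanged). The outline is a single polygon with 4 vertices. Extrusion per mm of travel: 0.25 × 0.28 / (π × 0.875²) = 0.029103. Accumulating E over each segment gives final E = 2.4449.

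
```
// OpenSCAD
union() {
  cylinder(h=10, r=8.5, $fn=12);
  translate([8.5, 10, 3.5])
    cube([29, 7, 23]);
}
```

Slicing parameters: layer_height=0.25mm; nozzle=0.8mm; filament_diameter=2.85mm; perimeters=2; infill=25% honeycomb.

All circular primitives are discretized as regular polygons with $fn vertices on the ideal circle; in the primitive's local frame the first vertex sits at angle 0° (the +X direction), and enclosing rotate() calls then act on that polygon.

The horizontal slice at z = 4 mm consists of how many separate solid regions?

At z = 4 mm: the r=8.5 cylinder contributes a regular 12-gon of circumradius 8.5; the cube at (8.5, 10) (footprint 29×7) is included at this height; Taking the union: the 2 present regions are separate (no shared area or edge), so areas and boundary lengths simply add and each stays a separate island — 2 connected regions. The result has 2 disconnected regions.

2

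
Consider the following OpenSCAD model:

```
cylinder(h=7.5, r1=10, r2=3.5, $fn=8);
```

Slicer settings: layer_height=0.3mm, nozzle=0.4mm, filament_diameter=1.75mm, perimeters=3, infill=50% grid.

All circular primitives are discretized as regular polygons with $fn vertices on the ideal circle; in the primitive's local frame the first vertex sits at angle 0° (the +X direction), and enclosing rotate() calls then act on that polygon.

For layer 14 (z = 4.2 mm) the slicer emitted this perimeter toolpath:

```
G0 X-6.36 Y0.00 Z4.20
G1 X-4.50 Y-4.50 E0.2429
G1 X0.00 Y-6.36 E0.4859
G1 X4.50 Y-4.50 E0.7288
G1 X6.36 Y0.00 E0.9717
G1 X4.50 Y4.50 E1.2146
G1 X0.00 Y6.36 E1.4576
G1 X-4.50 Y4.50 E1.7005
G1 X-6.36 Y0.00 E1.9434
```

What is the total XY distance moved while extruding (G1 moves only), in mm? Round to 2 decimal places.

38.95 mm

Sum the Euclidean lengths of each G1 segment: total = 38.95 mm.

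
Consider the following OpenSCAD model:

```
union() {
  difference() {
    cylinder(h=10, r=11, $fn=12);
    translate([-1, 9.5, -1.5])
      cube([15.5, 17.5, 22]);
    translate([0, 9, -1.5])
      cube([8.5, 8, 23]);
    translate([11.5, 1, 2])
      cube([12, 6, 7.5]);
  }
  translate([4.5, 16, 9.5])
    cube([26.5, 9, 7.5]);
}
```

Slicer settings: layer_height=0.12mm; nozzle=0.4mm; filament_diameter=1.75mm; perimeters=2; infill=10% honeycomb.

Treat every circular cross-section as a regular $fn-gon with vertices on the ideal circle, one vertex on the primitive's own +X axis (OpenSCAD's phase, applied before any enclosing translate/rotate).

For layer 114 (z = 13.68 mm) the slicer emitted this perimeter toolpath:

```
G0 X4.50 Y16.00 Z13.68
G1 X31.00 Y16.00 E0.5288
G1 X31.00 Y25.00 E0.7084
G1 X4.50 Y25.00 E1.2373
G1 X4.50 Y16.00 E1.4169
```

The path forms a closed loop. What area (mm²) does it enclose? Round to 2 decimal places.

Apply the shoelace formula to the sequence of (X, Y) vertices; enclosed area = 238.50 mm².

238.50 mm²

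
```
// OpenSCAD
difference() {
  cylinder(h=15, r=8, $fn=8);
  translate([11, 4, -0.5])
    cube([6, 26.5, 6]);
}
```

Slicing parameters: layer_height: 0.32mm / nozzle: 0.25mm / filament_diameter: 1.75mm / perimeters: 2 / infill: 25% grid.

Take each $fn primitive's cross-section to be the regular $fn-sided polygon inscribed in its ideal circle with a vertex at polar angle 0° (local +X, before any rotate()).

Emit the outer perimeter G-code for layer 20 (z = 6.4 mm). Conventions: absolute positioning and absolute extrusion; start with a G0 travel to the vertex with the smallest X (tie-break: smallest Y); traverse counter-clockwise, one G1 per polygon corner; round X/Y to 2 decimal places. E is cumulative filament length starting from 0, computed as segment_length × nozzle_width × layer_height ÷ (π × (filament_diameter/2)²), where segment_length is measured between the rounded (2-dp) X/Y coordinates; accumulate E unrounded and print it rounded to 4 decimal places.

G0 X-8.00 Y0.00 Z6.40
G1 X-5.66 Y-5.66 E0.2037
G1 X0.00 Y-8.00 E0.4074
G1 X5.66 Y-5.66 E0.6111
G1 X8.00 Y0.00 E0.8148
G1 X5.66 Y5.66 E1.0185
G1 X0.00 Y8.00 E1.2222
G1 X-5.66 Y5.66 E1.4259
G1 X-8.00 Y0.00 E1.6297

At z = 6.4 mm: the cylinder: section is a regular 8-gon, circumradius r=8; the cube at (11, 4) does not reach this height (z outside [-0.5, 5.5]); Taking the first minus the rest: none of the subtracted shapes is present at this height, so the r=8 cylinder is unchanged — 1 connected region. The outline is a single polygon with 8 vertices. Extrusion per mm of travel: 0.25 × 0.32 / (π × 0.875²) = 0.033260. Accumulating E over each segment gives final E = 1.6297.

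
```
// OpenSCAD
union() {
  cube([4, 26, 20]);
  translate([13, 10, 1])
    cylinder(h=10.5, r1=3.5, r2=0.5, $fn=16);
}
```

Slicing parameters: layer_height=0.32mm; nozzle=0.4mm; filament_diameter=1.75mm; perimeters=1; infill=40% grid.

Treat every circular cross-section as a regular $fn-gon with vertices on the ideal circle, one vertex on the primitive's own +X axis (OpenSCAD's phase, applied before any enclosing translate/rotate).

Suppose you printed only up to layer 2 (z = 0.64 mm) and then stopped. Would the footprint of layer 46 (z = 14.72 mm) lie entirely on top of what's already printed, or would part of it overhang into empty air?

Compare the two slices. At z = 0.64: the cube (footprint 4×26) is included at this height (area 104.00 mm²); the cone at (13, 10) is absent (z outside [1, 11.5]); Merging all regions: only the 4×26 cube is present, so the union is just that shape — area = 104.00 mm². At z = 14.72: the cube (footprint 4×26) is included at this height (area 104.00 mm²); the cone at (13, 10) is absent (z outside [1, 11.5]); Taking the union: only the 4×26 cube is present, so the union is just that shape — area = 104.00 mm². Checking containment: the cross-section at z = 14.72 is a subset of the cross-section at z = 0.64.

entirely on top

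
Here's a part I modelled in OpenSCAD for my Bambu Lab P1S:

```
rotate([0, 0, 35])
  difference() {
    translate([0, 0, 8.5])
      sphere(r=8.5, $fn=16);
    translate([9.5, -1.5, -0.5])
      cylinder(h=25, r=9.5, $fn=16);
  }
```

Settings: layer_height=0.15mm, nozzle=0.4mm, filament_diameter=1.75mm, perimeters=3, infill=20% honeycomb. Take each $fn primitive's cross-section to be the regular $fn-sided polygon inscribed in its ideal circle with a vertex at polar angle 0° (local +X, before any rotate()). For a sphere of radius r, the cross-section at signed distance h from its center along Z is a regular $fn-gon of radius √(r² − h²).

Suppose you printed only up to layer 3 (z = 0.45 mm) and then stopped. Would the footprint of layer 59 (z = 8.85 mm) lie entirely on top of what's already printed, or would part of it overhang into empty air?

Compare the two slices. At z = 0.45: the sphere: section is a regular 16-gon, circumradius = √(r²−h²) = √(8.5²−8.05²) = 2.729 (area = (16/2)·2.729²·sin(360°/16) = 22.80 mm²); the cylinder at (9.5, -1.5): section is a regular 16-gon, circumradius r=9.5 (area = (16/2)·9.500²·sin(360°/16) = 276.30 mm²); Subtracting the remaining from the first: starting from the r=8.5 sphere (22.80 mm²), the r=9.5 cylinder at (9.5, -1.5) partially overlaps it — only the 9.50 mm² overlap (of its 276.30 mm²) is removed, clipping the outline — area = 13.30 mm²; (whole slice rotated 35° about Z — lengths, areas and connectivity unchanged). At z = 8.85: the r=8.5 sphere slices to a regular 16-gon of circumradius 8.493 (√(r²−h²) with h=0.35 from center) (area = (16/2)·8.493²·sin(360°/16) = 220.82 mm²); the r=9.5 cylinder at (9.5, -1.5) gives a regular 16-gon of circumradius 9.5 (constant along its height) (area = (16/2)·9.500²·sin(360°/16) = 276.30 mm²); Subtracting the remaining from the first: starting from the r=8.5 sphere (220.82 mm²), the r=9.5 cylinder at (9.5, -1.5) partially overlaps it — only the 85.43 mm² overlap (of its 276.30 mm²) is removed, clipping the outline — area = 135.39 mm²; (rotated 35° about Z; rotation is an isometry so areas/perimeters/island counts are preserved). Checking containment: at z = 8.85 the cross-section extends beyond the z = 0.45 cross-section by about 122.09 mm².

part overhangs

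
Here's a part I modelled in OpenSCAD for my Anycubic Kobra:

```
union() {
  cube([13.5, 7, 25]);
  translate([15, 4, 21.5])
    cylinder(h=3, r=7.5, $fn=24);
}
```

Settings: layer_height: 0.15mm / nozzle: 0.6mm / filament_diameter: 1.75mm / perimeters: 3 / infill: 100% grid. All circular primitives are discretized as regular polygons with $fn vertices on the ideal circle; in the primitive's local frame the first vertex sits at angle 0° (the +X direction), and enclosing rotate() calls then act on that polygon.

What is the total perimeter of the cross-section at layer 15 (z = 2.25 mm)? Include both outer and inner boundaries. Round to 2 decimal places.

At z = 2.25 mm: the cube (footprint 13.5×7) is included at this height (perimeter 41.00 mm); the cylinder at (15, 4) is absent (z outside [21.5, 24.5]); Combining (union): only the 13.5×7 cube is present, so the union is just that shape — boundary = 41.00 mm. Overall, the cross-section is a single solid region. Total boundary length (outer) = 41.00 mm.

41.00 mm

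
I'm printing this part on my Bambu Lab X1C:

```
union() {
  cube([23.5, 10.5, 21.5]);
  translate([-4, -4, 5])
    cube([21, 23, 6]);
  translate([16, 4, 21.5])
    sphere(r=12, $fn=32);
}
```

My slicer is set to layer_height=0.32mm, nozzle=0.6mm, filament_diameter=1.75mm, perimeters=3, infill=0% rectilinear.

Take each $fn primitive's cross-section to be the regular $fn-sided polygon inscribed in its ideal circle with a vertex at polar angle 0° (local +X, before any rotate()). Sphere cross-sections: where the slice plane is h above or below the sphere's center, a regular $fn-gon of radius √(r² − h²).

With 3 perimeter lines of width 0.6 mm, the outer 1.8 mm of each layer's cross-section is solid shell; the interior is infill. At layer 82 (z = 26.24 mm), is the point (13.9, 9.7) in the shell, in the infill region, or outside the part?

infill

At z = 26.24 mm: the cube is not intersected at this z (z outside [0, 21.5]); the cube at (-4, -4) is not intersected at this z (z outside [5, 11]); the sphere at (16, 4): section is a regular 32-gon, circumradius = √(r²−h²) = √(12²−4.74²) = 11.024; Combining (union): only the r=12 sphere at (16, 4) is present, so the union is just that shape — 1 connected region. Overall, the cross-section is a single solid region. The nearest boundary edge runs (13.85, 14.81)→(11.78, 14.19); distance from the point to it = 4.91 mm. The point is inside the cross-section and 4.91 mm from the nearest boundary — more than the 1.8 mm shell width (3 × 0.6), so it's in the infill interior.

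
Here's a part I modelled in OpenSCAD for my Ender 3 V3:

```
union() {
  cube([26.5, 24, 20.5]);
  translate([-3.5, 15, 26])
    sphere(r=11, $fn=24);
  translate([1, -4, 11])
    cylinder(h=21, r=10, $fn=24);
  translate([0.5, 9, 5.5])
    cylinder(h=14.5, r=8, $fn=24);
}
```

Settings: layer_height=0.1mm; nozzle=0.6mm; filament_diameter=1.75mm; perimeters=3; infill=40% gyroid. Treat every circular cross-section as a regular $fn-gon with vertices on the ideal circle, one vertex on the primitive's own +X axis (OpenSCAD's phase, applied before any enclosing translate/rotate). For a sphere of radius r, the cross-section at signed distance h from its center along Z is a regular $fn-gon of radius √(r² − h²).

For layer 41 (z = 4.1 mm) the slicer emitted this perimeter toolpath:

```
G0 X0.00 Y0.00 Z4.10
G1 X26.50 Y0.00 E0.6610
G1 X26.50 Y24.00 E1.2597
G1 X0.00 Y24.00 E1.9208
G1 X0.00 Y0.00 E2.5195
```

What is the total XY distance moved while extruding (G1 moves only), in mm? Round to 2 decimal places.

Sum the Euclidean lengths of each G1 segment: total = 101.00 mm.

101.00 mm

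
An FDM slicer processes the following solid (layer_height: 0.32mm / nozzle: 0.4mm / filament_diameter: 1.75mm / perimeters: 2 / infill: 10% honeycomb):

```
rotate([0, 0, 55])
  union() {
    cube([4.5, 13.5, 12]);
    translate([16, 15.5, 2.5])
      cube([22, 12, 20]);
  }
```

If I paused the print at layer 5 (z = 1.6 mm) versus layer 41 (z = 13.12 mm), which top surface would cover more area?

Layer 5 (z = 1.6): the cube is present — its section is the full 4.5×13.5 rectangle (area 60.75 mm²); the cube at (16, 15.5) is not intersected at this z (z outside [2.5, 22.5]); Combining (union): only the 4.5×13.5 cube is present, so the union is just that shape — area = 60.75 mm²; (whole slice rotated 55° about Z — lengths, areas and connectivity unchanged). So its area = 60.75 mm². Layer 41 (z = 13.12): the cube does not reach this height (z outside [0, 12]); the 22×12 cube at (16, 15.5) contributes its full rectangle (area 264.00 mm²); Combining (union): only the 22×12 cube at (16, 15.5) is present, so the union is just that shape — area = 264.00 mm²; (rotated 55° about Z; rotation is an isometry so areas/perimeters/island counts are preserved). So its area = 264.00 mm². Layer 41 is larger (264.00 vs 60.75 mm²).

layer 41 (z = 13.12 mm)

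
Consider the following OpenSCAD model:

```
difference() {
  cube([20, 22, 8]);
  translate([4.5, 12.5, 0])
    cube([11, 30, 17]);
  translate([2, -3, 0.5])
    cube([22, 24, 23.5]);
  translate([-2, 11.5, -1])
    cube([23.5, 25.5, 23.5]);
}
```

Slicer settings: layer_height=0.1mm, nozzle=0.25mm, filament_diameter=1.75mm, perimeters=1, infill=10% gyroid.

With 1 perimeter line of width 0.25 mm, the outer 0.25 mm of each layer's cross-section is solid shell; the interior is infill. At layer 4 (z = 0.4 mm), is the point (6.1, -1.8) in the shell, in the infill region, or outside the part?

outside

At z = 0.4 mm: the cube (footprint 20×22) is included at this height; the cube at (4.5, 12.5) (footprint 11×30) is included at this height; the cube at (2, -3) is absent (z outside [0.5, 24]); the cube at (-2, 11.5) (footprint 23.5×25.5) is included at this height; Taking the first minus the rest: starting from the 20×22 cube, the 11×30 cube at (4.5, 12.5) partially overlaps it — only the 104.50 mm² overlap (of its 330.00 mm²) is removed, clipping the outline; the 23.5×25.5 cube at (-2, 11.5) partially overlaps it — only the 105.50 mm² overlap (of its 599.25 mm²) is removed, clipping the outline — 1 connected region. Overall, the cross-section is a single solid region. The nearest boundary edge runs (20.00, 0.00)→(0.00, 0.00); distance from the point to it = 1.80 mm. The point is not inside any of the regions above, so it lies outside the cross-section (1.80 mm from the nearest boundary).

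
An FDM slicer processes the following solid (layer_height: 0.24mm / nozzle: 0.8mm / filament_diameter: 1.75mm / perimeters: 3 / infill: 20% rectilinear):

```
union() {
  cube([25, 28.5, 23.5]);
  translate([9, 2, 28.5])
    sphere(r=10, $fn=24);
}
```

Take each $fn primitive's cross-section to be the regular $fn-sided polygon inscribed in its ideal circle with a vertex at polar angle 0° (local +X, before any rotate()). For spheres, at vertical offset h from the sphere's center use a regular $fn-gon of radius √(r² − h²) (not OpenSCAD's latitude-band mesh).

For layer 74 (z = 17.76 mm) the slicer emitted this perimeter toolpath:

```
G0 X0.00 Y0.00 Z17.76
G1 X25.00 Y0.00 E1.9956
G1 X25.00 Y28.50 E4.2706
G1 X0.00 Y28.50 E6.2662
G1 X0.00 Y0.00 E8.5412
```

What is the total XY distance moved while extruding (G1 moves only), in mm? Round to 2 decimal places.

107.00 mm

Sum the Euclidean lengths of each G1 segment: total = 107.00 mm.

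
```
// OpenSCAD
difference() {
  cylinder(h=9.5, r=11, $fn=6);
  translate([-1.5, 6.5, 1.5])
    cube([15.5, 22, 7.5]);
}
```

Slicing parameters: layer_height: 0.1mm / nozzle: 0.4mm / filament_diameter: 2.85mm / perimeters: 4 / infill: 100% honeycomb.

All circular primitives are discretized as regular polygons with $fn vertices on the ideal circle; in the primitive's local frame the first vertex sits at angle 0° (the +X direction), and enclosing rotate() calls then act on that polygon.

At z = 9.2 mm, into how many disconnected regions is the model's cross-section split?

At z = 9.2 mm: the cylinder: section is a regular 6-gon, circumradius r=11; the cube at (-1.5, 6.5) does not reach this height (z outside [1.5, 9]); After the difference (first − rest): none of the subtracted shapes is present at this height, so the r=11 cylinder is unchanged — 1 connected region. The result has 1 disconnected region.

1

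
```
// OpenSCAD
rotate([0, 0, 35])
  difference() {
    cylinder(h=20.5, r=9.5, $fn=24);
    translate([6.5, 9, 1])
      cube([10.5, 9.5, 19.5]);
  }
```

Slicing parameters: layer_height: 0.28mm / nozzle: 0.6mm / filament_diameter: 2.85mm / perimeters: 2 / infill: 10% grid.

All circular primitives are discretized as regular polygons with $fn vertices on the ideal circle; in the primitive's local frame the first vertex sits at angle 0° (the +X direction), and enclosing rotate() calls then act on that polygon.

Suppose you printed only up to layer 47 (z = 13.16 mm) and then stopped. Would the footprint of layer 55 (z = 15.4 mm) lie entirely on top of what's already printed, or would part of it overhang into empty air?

entirely on top

Compare the two slices. At z = 13.16: the cylinder: section is a regular 24-gon, circumradius r=9.5 (area = (24/2)·9.500²·sin(360°/24) = 280.30 mm²); the 10.5×9.5 cube at (6.5, 9) contributes its full rectangle (area 99.75 mm²); Subtracting the remaining from the first: starting from the r=9.5 cylinder (280.30 mm²), the 10.5×9.5 cube at (6.5, 9) misses the remaining region (no effect) — area = 280.30 mm²; (whole slice rotated 35° about Z — lengths, areas and connectivity unchanged). At z = 15.4: the r=9.5 cylinder gives a regular 24-gon of circumradius 9.5 (constant along its height) (area = (24/2)·9.500²·sin(360°/24) = 280.30 mm²); the cube at (6.5, 9) is present — its section is the full 10.5×9.5 rectangle (area 99.75 mm²); Subtracting the remaining from the first: starting from the r=9.5 cylinder (280.30 mm²), the 10.5×9.5 cube at (6.5, 9) misses the remaining region (no effect) — area = 280.30 mm²; (rotated 35° about Z; rotation is an isometry so areas/perimeters/island counts are preserved). Checking containment: the cross-section at z = 15.4 is a subset of the cross-section at z = 13.16.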